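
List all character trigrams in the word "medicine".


Word: "medicine" (length 8)
Number of trigrams = 8 - 3 + 1 = 6
  Position 0: "med"
  Position 1: "edi"
  Position 2: "dic"
  Position 3: "ici"
  Position 4: "cin"
  Position 5: "ine"
Trigrams = "med", "edi", "dic", "ici", "cin", "ine"


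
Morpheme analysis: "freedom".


Word: "freedom"
Morphemes: free / -dom
Each morpheme carries meaning
= 2 morphemes


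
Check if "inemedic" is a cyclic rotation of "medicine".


Word: "medicine", Candidate: "inemedic"
Method: check if candidate is substring of word+word
"medicinemedicine" contains "inemedic"? Yes
Is rotation = Yes


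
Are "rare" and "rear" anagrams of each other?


Word 1: "rare" → sorted: aerr
Word 2: "rear" → sorted: aerr
Same letters? aerr == aerr
Anagram = Yes


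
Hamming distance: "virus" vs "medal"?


Comparing character by character (same length = 5):
  Pos 0: 'v' vs 'm' !=
  Pos 1: 'i' vs 'e' !=
  Pos 2: 'r' vs 'd' !=
  Pos 3: 'u' vs 'a' !=
  Pos 4: 's' vs 'l' !=
Hamming distance = 5


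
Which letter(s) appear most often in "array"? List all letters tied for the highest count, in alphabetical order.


Word: "array"
Letter counts:
  'a': 2
  'r': 2
  'y': 1
Maximum count = 2
Most frequent = 'a', 'r' (2 times each)


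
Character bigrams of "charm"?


Word: "charm" (length 5)
Number of bigrams = 5 - 2 + 1 = 4
  Position 0: "ch"
  Position 1: "ha"
  Position 2: "ar"
  Position 3: "rm"
Bigrams = "ch", "ha", "ar", "rm"


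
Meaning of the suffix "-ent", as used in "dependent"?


Suffix: -ent
As in: dependent -> depend + -ent
Meaning = one who / that which


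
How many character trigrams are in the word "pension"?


Word: "pension" (length 7)
Number of 3-grams = length - 3 + 1 = 7 - 3 + 1
= 5


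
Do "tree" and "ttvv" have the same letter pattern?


Pattern of "tree": [0, 1, 2, 2]
Pattern of "ttvv": [0, 0, 1, 1]
Patterns do not match
Same pattern = No


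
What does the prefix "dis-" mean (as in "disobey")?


Prefix: dis-
Example: disobey = dis- + obey
Meaning = not / opposite


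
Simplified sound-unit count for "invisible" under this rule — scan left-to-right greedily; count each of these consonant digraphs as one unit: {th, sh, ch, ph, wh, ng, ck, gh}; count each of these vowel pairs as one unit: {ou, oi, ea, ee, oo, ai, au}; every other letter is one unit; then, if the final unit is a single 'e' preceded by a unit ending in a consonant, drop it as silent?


Word: "invisible" (9 letters)
Left-to-right scan:
  (1) 'i' (letter)
  (2) 'n' (letter)
  (3) 'v' (letter)
  (4) 'i' (letter)
  (5) 's' (letter)
  (6) 'i' (letter)
  (7) 'b' (letter)
  (8) 'l' (letter)
  (9) 'e' (letter)
Units from scan: 9
Final unit is 'e' after a consonant -> drop as silent (-1)
Sound units = 8 units


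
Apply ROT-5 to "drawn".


Word: "drawn"
Shift: 5
Each letter → (letter + shift) mod 26:
  'd' (3) + 5 = 8 → 'i'
  'r' (17) + 5 = 22 → 'w'
  'a' (0) + 5 = 5 → 'f'
  'w' (22) + 5 = 1 → 'b'
  'n' (13) + 5 = 18 → 's'
Result = "iwfbs"


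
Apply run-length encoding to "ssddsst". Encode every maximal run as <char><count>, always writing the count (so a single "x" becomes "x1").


String: "ssddsst"
Scanning for consecutive runs:
  's' x 2
  'd' x 2
  's' x 2
  't' x 1
RLE = "s2d2s2t1"


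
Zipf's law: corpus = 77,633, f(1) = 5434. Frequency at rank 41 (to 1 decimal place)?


Zipf's law: f(r) = f(1) / r
f(1) = 5434
f(41) = 5434 / 41
= 132.5 occurrences


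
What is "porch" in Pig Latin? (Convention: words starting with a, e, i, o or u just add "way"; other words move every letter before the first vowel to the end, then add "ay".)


Word: "porch"
Starts with consonant(s) → move to end, add 'ay'
Consonant cluster: "p"
Pig Latin = "orchpay"


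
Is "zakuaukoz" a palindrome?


Word: "zakuaukoz"
Reversed: "zokuaukaz"
Forward == Backward? zakuaukoz != zokuaukaz
Palindrome = No


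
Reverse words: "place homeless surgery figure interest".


Original: "place homeless surgery figure interest"
Words (1..n): place | homeless | surgery | figure | interest
Reversed (n..1): interest | figure | surgery | homeless | place
Result = "interest figure surgery homeless place"


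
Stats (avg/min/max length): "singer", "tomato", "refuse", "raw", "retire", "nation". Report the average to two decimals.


Lengths: "singer"=6, "tomato"=6, "refuse"=6, "raw"=3, "retire"=6, "nation"=6
Sum = 33, Count = 6
Average = 33/6 = 5.50
= avg=5.50, min=3, max=6


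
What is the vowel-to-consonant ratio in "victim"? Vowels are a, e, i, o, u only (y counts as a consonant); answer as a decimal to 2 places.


Word: "victim"
Vowels (a,e,i,o,u): 2
Consonants: 4
Ratio = 2/4
= 0.50


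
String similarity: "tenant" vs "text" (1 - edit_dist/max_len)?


Word 1: "tenant" (length 6)
Word 2: "text" (length 4)
One optimal edit sequence:
  1. keep 't'
  2. keep 'e'
  3. delete 'n'  (+1)
  4. delete 'a'  (+1)
  5. substitute 'n' -> 'x'  (+1)
  6. keep 't'
Edit distance = 3
Max length = max(6, 4) = 6
Similarity = 1 - 3/6
= 0.5000


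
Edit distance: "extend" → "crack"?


Word 1: "extend" (length 6)
Word 2: "crack" (length 5)
One optimal edit sequence (insert/delete/substitute each cost 1):
  1. delete 'e'  (+1)
  2. substitute 'x' -> 'c'  (+1)
  3. substitute 't' -> 'r'  (+1)
  4. substitute 'e' -> 'a'  (+1)
  5. substitute 'n' -> 'c'  (+1)
  6. substitute 'd' -> 'k'  (+1)
Total edit operations: 6
Edit distance = 6


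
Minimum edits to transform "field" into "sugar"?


Word 1: "field" (length 5)
Word 2: "sugar" (length 5)
One optimal edit sequence (insert/delete/substitute each cost 1):
  1. substitute 'f' -> 's'  (+1)
  2. substitute 'i' -> 'u'  (+1)
  3. substitute 'e' -> 'g'  (+1)
  4. substitute 'l' -> 'a'  (+1)
  5. substitute 'd' -> 'r'  (+1)
Total edit operations: 5
Edit distance = 5


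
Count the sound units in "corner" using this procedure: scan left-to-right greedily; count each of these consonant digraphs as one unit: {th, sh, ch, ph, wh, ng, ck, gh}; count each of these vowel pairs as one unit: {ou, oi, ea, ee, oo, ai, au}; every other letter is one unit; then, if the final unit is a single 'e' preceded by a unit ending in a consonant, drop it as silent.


Word: "corner" (6 letters)
Left-to-right scan:
  (1) 'c' (letter)
  (2) 'o' (letter)
  (3) 'r' (letter)
  (4) 'n' (letter)
  (5) 'e' (letter)
  (6) 'r' (letter)
Units from scan: 6
Sound units = 6 units


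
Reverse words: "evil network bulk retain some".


Original: "evil network bulk retain some"
Words (1..n): evil | network | bulk | retain | some
Reversed (n..1): some | retain | bulk | network | evil
Result = "some retain bulk network evil"


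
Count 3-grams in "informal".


Word: "informal" (length 8)
Number of 3-grams = length - 3 + 1 = 8 - 3 + 1
= 6


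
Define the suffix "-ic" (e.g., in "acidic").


Suffix: -ic
Example: acidic = acid + -ic
Meaning = relating to


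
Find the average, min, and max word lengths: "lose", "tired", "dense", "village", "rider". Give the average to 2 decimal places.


Lengths: "lose"=4, "tired"=5, "dense"=5, "village"=7, "rider"=5
Sum = 26, Count = 5
Average = 26/5 = 5.20
= avg=5.20, min=4, max=7


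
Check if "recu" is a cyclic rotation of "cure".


Word: "cure", Candidate: "recu"
Method: check if candidate is substring of word+word
"curecure" contains "recu"? Yes
Is rotation = Yes


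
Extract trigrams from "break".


Word: "break" (length 5)
Number of trigrams = 5 - 3 + 1 = 3
  Position 0: "bre"
  Position 1: "rea"
  Position 2: "eak"
Trigrams = "bre", "rea", "eak"


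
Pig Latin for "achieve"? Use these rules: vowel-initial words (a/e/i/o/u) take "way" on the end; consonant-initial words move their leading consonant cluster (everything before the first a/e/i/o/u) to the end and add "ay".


Word: "achieve"
Starts with vowel → add 'way'
Pig Latin = "achieveway"


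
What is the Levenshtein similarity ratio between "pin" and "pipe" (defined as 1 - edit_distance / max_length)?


Word 1: "pin" (length 3)
Word 2: "pipe" (length 4)
One optimal edit sequence:
  1. keep 'p'
  2. keep 'i'
  3. insert 'p'  (+1)
  4. substitute 'n' -> 'e'  (+1)
Edit distance = 2
Max length = max(3, 4) = 4
Similarity = 1 - 2/4
= 0.5000


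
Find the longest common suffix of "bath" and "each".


Word 1: "bath"
Word 2: "each"
Comparing from end:
  Pos -1: 'h' == 'h'
  Pos -2: 't' != 'c' (stop)
LCS = "h" (length 1)


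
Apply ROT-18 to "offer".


Word: "offer"
Shift: 18
Each letter → (letter + shift) mod 26:
  'o' (14) + 18 = 6 → 'g'
  'f' (5) + 18 = 23 → 'x'
  'f' (5) + 18 = 23 → 'x'
  'e' (4) + 18 = 22 → 'w'
  'r' (17) + 18 = 9 → 'j'
Result = "gxxwj"


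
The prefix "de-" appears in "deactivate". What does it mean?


Prefix: de-
As in: deactivate -> de- + activate
Meaning = remove / reverse


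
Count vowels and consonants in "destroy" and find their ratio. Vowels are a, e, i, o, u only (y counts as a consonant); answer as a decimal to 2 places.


Word: "destroy"
Vowels (a,e,i,o,u): 2
Consonants: 5
Ratio = 2/5
= 0.40


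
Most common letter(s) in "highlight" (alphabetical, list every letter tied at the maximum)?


Word: "highlight"
Letter counts:
  'g': 2
  'h': 3
  'i': 2
  'l': 1
  't': 1
Maximum count = 3
Most frequent = 'h' (3 times each)


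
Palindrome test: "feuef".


Word: "feuef"
Reversed: "feuef"
Forward == Backward? feuef == feuef
Palindrome = Yes


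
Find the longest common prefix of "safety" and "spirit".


Word 1: "safety"
Word 2: "spirit"
Comparing from start:
  Pos 0: 's' == 's'
  Pos 1: 'a' != 'p' (stop)
LCP = "s" (length 1)


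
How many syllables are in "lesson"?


Word: "lesson"
Syllable breakdown: les | son
Counting: 2 parts
= 2 syllables


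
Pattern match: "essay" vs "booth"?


Pattern of "essay": [0, 1, 1, 2, 3]
Pattern of "booth": [0, 1, 1, 2, 3]
Patterns match
Same pattern = Yes


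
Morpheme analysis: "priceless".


Word: "priceless"
Morphemes: price | -less
Each morpheme carries meaning
= 2 morphemes


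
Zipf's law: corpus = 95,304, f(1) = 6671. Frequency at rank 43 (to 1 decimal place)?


Zipf's law: f(r) = f(1) / r
f(1) = 6671
f(43) = 6671 / 43
= 155.1 occurrences


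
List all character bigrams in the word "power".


Word: "power" (length 5)
Number of bigrams = 5 - 2 + 1 = 4
  Position 0: "po"
  Position 1: "ow"
  Position 2: "we"
  Position 3: "er"
Bigrams = "po", "ow", "we", "er"


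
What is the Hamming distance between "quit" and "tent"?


Comparing character by character (same length = 4):
  Pos 0: 'q' vs 't' !=
  Pos 1: 'u' vs 'e' !=
  Pos 2: 'i' vs 'n' !=
  Pos 3: 't' vs 't' =
Hamming distance = 3


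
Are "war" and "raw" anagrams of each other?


Word 1: "war" → sorted: arw
Word 2: "raw" → sorted: arw
Same letters? arw == arw
Anagram = Yes


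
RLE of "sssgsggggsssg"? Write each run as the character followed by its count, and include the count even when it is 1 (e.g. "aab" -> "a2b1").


String: "sssgsggggsssg"
Scanning for consecutive runs:
  's' x 3
  'g' x 1
  's' x 1
  'g' x 4
  's' x 3
  'g' x 1
RLE = "s3g1s1g4s3g1"


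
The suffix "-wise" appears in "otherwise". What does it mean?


Suffix: -wise
Example: otherwise (other + -wise)
Meaning = in the manner of


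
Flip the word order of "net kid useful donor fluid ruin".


Original: "net kid useful donor fluid ruin"
Words (1..n): net | kid | useful | donor | fluid | ruin
Reversed (n..1): ruin | fluid | donor | useful | kid | net
Result = "ruin fluid donor useful kid net"


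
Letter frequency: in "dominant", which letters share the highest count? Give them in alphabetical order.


Word: "dominant"
Letter counts:
  'a': 1
  'd': 1
  'i': 1
  'm': 1
  'n': 2
  'o': 1
  't': 1
Maximum count = 2
Most frequent = 'n' (2 times each)


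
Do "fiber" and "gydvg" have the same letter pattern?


Pattern of "fiber": [0, 1, 2, 3, 4]
Pattern of "gydvg": [0, 1, 2, 3, 0]
Patterns do not match
Same pattern = No


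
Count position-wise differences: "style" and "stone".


Comparing character by character (same length = 5):
  Pos 0: 's' vs 's' =
  Pos 1: 't' vs 't' =
  Pos 2: 'y' vs 'o' !=
  Pos 3: 'l' vs 'n' !=
  Pos 4: 'e' vs 'e' =
Hamming distance = 2


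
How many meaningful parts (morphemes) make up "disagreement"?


Word: "disagreement"
Morphemes: dis- | agree | -ment
Each morpheme carries meaning
= 3 morphemes


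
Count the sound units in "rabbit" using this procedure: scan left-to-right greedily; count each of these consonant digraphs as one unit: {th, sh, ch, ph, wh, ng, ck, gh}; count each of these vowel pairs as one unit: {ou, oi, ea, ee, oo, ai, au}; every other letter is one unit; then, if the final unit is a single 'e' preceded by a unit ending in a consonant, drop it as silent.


Word: "rabbit" (6 letters)
Left-to-right scan:
  1. 'r' (letter)
  2. 'a' (letter)
  3. 'b' (letter)
  4. 'b' (letter)
  5. 'i' (letter)
  6. 't' (letter)
Units from scan: 6
Sound units = 6 units


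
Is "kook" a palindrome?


Word: "kook"
Reversed: "kook"
Forward == Backward? kook == kook
Palindrome = Yes


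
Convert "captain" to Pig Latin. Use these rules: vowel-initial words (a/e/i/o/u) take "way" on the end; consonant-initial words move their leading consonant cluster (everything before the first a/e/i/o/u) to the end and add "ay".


Word: "captain"
Starts with consonant(s) → move to end, add 'ay'
Consonant cluster: "c"
Pig Latin = "aptaincay"


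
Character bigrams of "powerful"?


Word: "powerful" (length 8)
Number of bigrams = 8 - 2 + 1 = 7
  Position 0: "po"
  Position 1: "ow"
  Position 2: "we"
  Position 3: "er"
  Position 4: "rf"
  Position 5: "fu"
  Position 6: "ul"
Bigrams = "po", "ow", "we", "er", "rf", "fu", "ul"


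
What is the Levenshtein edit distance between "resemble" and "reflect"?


Word 1: "resemble" (length 8)
Word 2: "reflect" (length 7)
One optimal edit sequence (insert/delete/substitute each cost 1):
  1. keep 'r'
  2. keep 'e'
  3. delete 's'  (+1)
  4. substitute 'e' -> 'f'  (+1)
  5. substitute 'm' -> 'l'  (+1)
  6. substitute 'b' -> 'e'  (+1)
  7. substitute 'l' -> 'c'  (+1)
  8. substitute 'e' -> 't'  (+1)
Total edit operations: 6
Edit distance = 6


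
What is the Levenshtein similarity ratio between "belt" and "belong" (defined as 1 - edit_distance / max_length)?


Word 1: "belt" (length 4)
Word 2: "belong" (length 6)
One optimal edit sequence:
  1. keep 'b'
  2. keep 'e'
  3. keep 'l'
  4. insert 'o'  (+1)
  5. insert 'n'  (+1)
  6. substitute 't' -> 'g'  (+1)
Edit distance = 3
Max length = max(4, 6) = 6
Similarity = 1 - 3/6
= 0.5000


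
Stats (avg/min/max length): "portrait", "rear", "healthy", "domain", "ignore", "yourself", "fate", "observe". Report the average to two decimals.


Lengths: "portrait"=8, "rear"=4, "healthy"=7, "domain"=6, "ignore"=6, "yourself"=8, "fate"=4, "observe"=7
Sum = 50, Count = 8
Average = 50/8 = 6.25
= avg=6.25, min=4, max=8


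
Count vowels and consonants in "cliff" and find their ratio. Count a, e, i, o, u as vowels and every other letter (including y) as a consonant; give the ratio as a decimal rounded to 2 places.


Word: "cliff"
Vowels (a,e,i,o,u): 1
Consonants: 4
Ratio = 1/4
= 0.25


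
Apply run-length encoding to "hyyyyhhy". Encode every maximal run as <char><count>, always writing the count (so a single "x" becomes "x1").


String: "hyyyyhhy"
Scanning for consecutive runs:
  'h' x 1
  'y' x 4
  'h' x 2
  'y' x 1
RLE = "h1y4h2y1"


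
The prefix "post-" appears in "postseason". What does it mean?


Prefix: post-
Example: postseason (post- + season)
Meaning = after


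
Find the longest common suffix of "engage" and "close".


Word 1: "engage"
Word 2: "close"
Comparing from end:
  Pos -1: 'e' == 'e'
  Pos -2: 'g' != 's' (stop)
LCS = "e" (length 1)


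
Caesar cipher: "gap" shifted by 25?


Word: "gap"
Shift: 25
Each letter → (letter + shift) mod 26:
  'g' (6) + 25 = 5 → 'f'
  'a' (0) + 25 = 25 → 'z'
  'p' (15) + 25 = 14 → 'o'
Result = "fzo"


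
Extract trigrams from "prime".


Word: "prime" (length 5)
Number of trigrams = 5 - 3 + 1 = 3
  Position 0: "pri"
  Position 1: "rim"
  Position 2: "ime"
Trigrams = "pri", "rim", "ime"


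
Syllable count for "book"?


Word: "book"
Syllable breakdown: book
Counting: 1 part
= 1 syllable


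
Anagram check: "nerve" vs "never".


Word 1: "nerve" → sorted: eenrv
Word 2: "never" → sorted: eenrv
Same letters? eenrv == eenrv
Anagram = Yes


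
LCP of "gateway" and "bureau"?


Word 1: "gateway"
Word 2: "bureau"
Comparing from start:
  Pos 0: 'g' != 'b' (stop)
LCP = "" (length 0)


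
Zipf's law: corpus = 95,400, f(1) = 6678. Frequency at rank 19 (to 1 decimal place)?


Zipf's law: f(r) = f(1) / r
f(1) = 6678
f(19) = 6678 / 19
= 351.5 occurrences


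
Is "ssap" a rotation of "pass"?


Word: "pass", Candidate: "ssap"
Method: check if candidate is substring of word+word
"passpass" contains "ssap"? No
Is rotation = No


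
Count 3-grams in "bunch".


Word: "bunch" (length 5)
Number of 3-grams = length - 3 + 1 = 5 - 3 + 1
= 3


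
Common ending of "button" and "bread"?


Word 1: "button"
Word 2: "bread"
Comparing from end:
  Pos -1: 'n' != 'd' (stop)
LCS = "" (length 0)


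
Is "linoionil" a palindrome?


Word: "linoionil"
Reversed: "linoionil"
Forward == Backward? linoionil == linoionil
Palindrome = Yes


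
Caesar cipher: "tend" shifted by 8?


Word: "tend"
Shift: 8
Each letter → (letter + shift) mod 26:
  't' (19) + 8 = 1 → 'b'
  'e' (4) + 8 = 12 → 'm'
  'n' (13) + 8 = 21 → 'v'
  'd' (3) + 8 = 11 → 'l'
Result = "bmvl"


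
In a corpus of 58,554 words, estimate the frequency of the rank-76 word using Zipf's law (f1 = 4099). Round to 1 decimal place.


Zipf's law: f(r) = f(1) / r
f(1) = 4099
f(76) = 4099 / 76
= 53.9 occurrences


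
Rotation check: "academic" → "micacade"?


Word: "academic", Candidate: "micacade"
Method: check if candidate is substring of word+word
"academicacademic" contains "micacade"? Yes
Is rotation = Yes


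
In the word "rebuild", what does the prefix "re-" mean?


Prefix: re-
Example: rebuild = re- + build
Meaning = again


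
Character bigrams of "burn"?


Word: "burn" (length 4)
Number of bigrams = 4 - 2 + 1 = 3
  Position 0: "bu"
  Position 1: "ur"
  Position 2: "rn"
Bigrams = "bu", "ur", "rn"


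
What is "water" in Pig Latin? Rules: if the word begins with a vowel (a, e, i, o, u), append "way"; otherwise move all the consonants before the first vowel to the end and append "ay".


Word: "water"
Starts with consonant(s) → move to end, add 'ay'
Consonant cluster: "w"
Pig Latin = "aterway"


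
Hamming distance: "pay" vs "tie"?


Comparing character by character (same length = 3):
  Pos 0: 'p' vs 't' !=
  Pos 1: 'a' vs 'i' !=
  Pos 2: 'y' vs 'e' !=
Hamming distance = 3


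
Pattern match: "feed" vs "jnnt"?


Pattern of "feed": [0, 1, 1, 2]
Pattern of "jnnt": [0, 1, 1, 2]
Patterns match
Same pattern = Yes


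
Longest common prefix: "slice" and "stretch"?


Word 1: "slice"
Word 2: "stretch"
Comparing from start:
  Pos 0: 's' == 's'
  Pos 1: 'l' != 't' (stop)
LCP = "s" (length 1)


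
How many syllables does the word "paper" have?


Word: "paper"
Syllable breakdown: pa-per
Counting: 2 parts
= 2 syllables


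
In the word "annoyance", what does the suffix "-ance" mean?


Suffix: -ance
Example: annoyance (annoy + -ance)
Meaning = state of


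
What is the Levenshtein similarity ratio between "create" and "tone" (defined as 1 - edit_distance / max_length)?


Word 1: "create" (length 6)
Word 2: "tone" (length 4)
One optimal edit sequence:
  1. delete 'c'  (+1)
  2. delete 'r'  (+1)
  3. substitute 'e' -> 't'  (+1)
  4. substitute 'a' -> 'o'  (+1)
  5. substitute 't' -> 'n'  (+1)
  6. keep 'e'
Edit distance = 5
Max length = max(6, 4) = 6
Similarity = 1 - 5/6
= 0.1667


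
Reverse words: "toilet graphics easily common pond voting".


Original: "toilet graphics easily common pond voting"
Words (1..n): toilet | graphics | easily | common | pond | voting
Reversed (n..1): voting | pond | common | easily | graphics | toilet
Result = "voting pond common easily graphics toilet"


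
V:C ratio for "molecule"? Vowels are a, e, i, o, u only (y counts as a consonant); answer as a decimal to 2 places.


Word: "molecule"
Vowels (a,e,i,o,u): 4
Consonants: 4
Ratio = 4/4
= 1.00


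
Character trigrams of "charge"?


Word: "charge" (length 6)
Number of trigrams = 6 - 3 + 1 = 4
  Position 0: "cha"
  Position 1: "har"
  Position 2: "arg"
  Position 3: "rge"
Trigrams = "cha", "har", "arg", "rge"


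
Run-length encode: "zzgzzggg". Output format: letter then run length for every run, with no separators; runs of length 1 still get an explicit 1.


String: "zzgzzggg"
Scanning for consecutive runs:
  'z' x 2
  'g' x 1
  'z' x 2
  'g' x 3
RLE = "z2g1z2g3"


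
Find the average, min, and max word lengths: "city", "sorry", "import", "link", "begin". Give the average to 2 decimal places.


Lengths: "city"=4, "sorry"=5, "import"=6, "link"=4, "begin"=5
Sum = 24, Count = 5
Average = 24/5 = 4.80
= avg=4.80, min=4, max=6


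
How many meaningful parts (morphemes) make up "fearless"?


Word: "fearless"
Morphemes: fear | -less
Each morpheme carries meaning
= 2 morphemes


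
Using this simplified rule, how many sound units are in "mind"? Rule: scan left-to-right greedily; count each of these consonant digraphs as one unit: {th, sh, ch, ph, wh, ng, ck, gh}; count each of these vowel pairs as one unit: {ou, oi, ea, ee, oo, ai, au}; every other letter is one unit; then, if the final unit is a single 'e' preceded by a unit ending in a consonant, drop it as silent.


Word: "mind" (4 letters)
Left-to-right scan:
  1. 'm' (letter)
  2. 'i' (letter)
  3. 'n' (letter)
  4. 'd' (letter)
Units from scan: 4
Sound units = 4 units


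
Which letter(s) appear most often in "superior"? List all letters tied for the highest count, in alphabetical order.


Word: "superior"
Letter counts:
  'e': 1
  'i': 1
  'o': 1
  'p': 1
  'r': 2
  's': 1
  'u': 1
Maximum count = 2
Most frequent = 'r' (2 times each)


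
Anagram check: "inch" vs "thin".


Word 1: "inch" → sorted: chin
Word 2: "thin" → sorted: hint
Same letters? chin != hint
Anagram = No


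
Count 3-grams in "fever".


Word: "fever" (length 5)
Number of 3-grams = length - 3 + 1 = 5 - 3 + 1
= 3


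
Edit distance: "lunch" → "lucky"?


Word 1: "lunch" (length 5)
Word 2: "lucky" (length 5)
One optimal edit sequence (insert/delete/substitute each cost 1):
  1. keep 'l'
  2. keep 'u'
  3. substitute 'n' -> 'c'  (+1)
  4. substitute 'c' -> 'k'  (+1)
  5. substitute 'h' -> 'y'  (+1)
Total edit operations: 3
Edit distance = 3


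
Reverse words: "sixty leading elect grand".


Original: "sixty leading elect grand"
Words (1..n): sixty | leading | elect | grand
Reversed (n..1): grand | elect | leading | sixty
Result = "grand elect leading sixty"


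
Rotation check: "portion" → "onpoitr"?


Word: "portion", Candidate: "onpoitr"
Method: check if candidate is substring of word+word
"portionportion" contains "onpoitr"? No
Is rotation = No


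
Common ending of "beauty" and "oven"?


Word 1: "beauty"
Word 2: "oven"
Comparing from end:
  Pos -1: 'y' != 'n' (stop)
LCS = "" (length 0)


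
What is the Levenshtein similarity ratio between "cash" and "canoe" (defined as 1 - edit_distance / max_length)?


Word 1: "cash" (length 4)
Word 2: "canoe" (length 5)
One optimal edit sequence:
  1. keep 'c'
  2. keep 'a'
  3. insert 'n'  (+1)
  4. substitute 's' -> 'o'  (+1)
  5. substitute 'h' -> 'e'  (+1)
Edit distance = 3
Max length = max(4, 5) = 5
Similarity = 1 - 3/5
= 0.4000


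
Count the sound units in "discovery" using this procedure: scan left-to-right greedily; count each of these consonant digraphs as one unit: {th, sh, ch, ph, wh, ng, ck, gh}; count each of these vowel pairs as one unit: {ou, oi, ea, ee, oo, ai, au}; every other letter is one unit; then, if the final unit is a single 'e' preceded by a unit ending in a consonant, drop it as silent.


Word: "discovery" (9 letters)
Left-to-right scan:
  (1) 'd' (letter)
  (2) 'i' (letter)
  (3) 's' (letter)
  (4) 'c' (letter)
  (5) 'o' (letter)
  (6) 'v' (letter)
  (7) 'e' (letter)
  (8) 'r' (letter)
  (9) 'y' (letter)
Units from scan: 9
Sound units = 9 units


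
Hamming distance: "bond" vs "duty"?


Comparing character by character (same length = 4):
  Pos 0: 'b' vs 'd' !=
  Pos 1: 'o' vs 'u' !=
  Pos 2: 'n' vs 't' !=
  Pos 3: 'd' vs 'y' !=
Hamming distance = 4


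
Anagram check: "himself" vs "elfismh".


Word 1: "himself" → sorted: efhilms
Word 2: "elfismh" → sorted: efhilms
Same letters? efhilms == efhilms
Anagram = Yes


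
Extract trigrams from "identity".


Word: "identity" (length 8)
Number of trigrams = 8 - 3 + 1 = 6
  Position 0: "ide"
  Position 1: "den"
  Position 2: "ent"
  Position 3: "nti"
  Position 4: "tit"
  Position 5: "ity"
Trigrams = "ide", "den", "ent", "nti", "tit", "ity"


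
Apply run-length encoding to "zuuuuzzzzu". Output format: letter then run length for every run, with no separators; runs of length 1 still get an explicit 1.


String: "zuuuuzzzzu"
Scanning for consecutive runs:
  'z' x 1
  'u' x 4
  'z' x 4
  'u' x 1
RLE = "z1u4z4u1"


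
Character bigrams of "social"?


Word: "social" (length 6)
Number of bigrams = 6 - 2 + 1 = 5
  Position 0: "so"
  Position 1: "oc"
  Position 2: "ci"
  Position 3: "ia"
  Position 4: "al"
Bigrams = "so", "oc", "ci", "ia", "al"


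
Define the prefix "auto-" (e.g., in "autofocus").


Prefix: auto-
Example: autofocus (auto- + focus)
Meaning = self


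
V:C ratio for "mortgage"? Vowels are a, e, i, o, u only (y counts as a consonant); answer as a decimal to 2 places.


Word: "mortgage"
Vowels (a,e,i,o,u): 3
Consonants: 5
Ratio = 3/5
= 0.60


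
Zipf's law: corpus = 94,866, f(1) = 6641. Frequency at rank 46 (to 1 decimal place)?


Zipf's law: f(r) = f(1) / r
f(1) = 6641
f(46) = 6641 / 46
= 144.4 occurrences


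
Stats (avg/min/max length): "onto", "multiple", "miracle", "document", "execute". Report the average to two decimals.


Lengths: "onto"=4, "multiple"=8, "miracle"=7, "document"=8, "execute"=7
Sum = 34, Count = 5
Average = 34/5 = 6.80
= avg=6.80, min=4, max=8


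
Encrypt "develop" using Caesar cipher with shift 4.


Word: "develop"
Shift: 4
Each letter → (letter + shift) mod 26:
  'd' (3) + 4 = 7 → 'h'
  'e' (4) + 4 = 8 → 'i'
  'v' (21) + 4 = 25 → 'z'
  'e' (4) + 4 = 8 → 'i'
  'l' (11) + 4 = 15 → 'p'
  'o' (14) + 4 = 18 → 's'
  'p' (15) + 4 = 19 → 't'
Result = "hizipst"


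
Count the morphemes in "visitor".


Word: "visitor"
Morphemes: visit / -or
Each morpheme carries meaning
= 2 morphemes


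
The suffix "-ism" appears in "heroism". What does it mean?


Suffix: -ism
Example: heroism (hero + -ism)
Meaning = belief / practice


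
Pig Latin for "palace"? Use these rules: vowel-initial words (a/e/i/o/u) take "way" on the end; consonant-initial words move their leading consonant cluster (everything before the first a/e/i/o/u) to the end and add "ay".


Word: "palace"
Starts with consonant(s) → move to end, add 'ay'
Consonant cluster: "p"
Pig Latin = "alacepay"


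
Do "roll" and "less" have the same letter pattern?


Pattern of "roll": [0, 1, 2, 2]
Pattern of "less": [0, 1, 2, 2]
Patterns match
Same pattern = Yes


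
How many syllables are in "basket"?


Word: "basket"
Syllable breakdown: bas-ket
Counting: 2 parts
= 2 syllables


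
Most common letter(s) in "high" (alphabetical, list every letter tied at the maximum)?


Word: "high"
Letter counts:
  'g': 1
  'h': 2
  'i': 1
Maximum count = 2
Most frequent = 'h' (2 times each)


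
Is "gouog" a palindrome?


Word: "gouog"
Reversed: "gouog"
Forward == Backward? gouog == gouog
Palindrome = Yes


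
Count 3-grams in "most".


Word: "most" (length 4)
Number of 3-grams = length - 3 + 1 = 4 - 3 + 1
= 2


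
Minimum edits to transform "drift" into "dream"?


Word 1: "drift" (length 5)
Word 2: "dream" (length 5)
One optimal edit sequence (insert/delete/substitute each cost 1):
  1. keep 'd'
  2. keep 'r'
  3. substitute 'i' -> 'e'  (+1)
  4. substitute 'f' -> 'a'  (+1)
  5. substitute 't' -> 'm'  (+1)
Total edit operations: 3
Edit distance = 3


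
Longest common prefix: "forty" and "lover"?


Word 1: "forty"
Word 2: "lover"
Comparing from start:
  Pos 0: 'f' != 'l' (stop)
LCP = "" (length 0)


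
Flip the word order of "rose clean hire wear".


Original: "rose clean hire wear"
Words (1..n): rose | clean | hire | wear
Reversed (n..1): wear | hire | clean | rose
Result = "wear hire clean rose"


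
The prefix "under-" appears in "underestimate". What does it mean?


Prefix: under-
Example: underestimate = under- + estimate
Meaning = insufficient


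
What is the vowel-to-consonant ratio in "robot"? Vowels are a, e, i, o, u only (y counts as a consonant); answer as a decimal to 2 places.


Word: "robot"
Vowels (a,e,i,o,u): 2
Consonants: 3
Ratio = 2/3
= 0.67


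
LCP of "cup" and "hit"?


Word 1: "cup"
Word 2: "hit"
Comparing from start:
  Pos 0: 'c' != 'h' (stop)
LCP = "" (length 0)


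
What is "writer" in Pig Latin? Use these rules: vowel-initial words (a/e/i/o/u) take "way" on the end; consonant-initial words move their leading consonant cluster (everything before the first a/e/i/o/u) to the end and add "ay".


Word: "writer"
Starts with consonant(s) → move to end, add 'ay'
Consonant cluster: "wr"
Pig Latin = "iterwray"


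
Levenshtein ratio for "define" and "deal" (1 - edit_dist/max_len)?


Word 1: "define" (length 6)
Word 2: "deal" (length 4)
One optimal edit sequence:
  1. keep 'd'
  2. keep 'e'
  3. delete 'f'  (+1)
  4. delete 'i'  (+1)
  5. substitute 'n' -> 'a'  (+1)
  6. substitute 'e' -> 'l'  (+1)
Edit distance = 4
Max length = max(6, 4) = 6
Similarity = 1 - 4/6
= 0.3333


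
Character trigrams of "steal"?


Word: "steal" (length 5)
Number of trigrams = 5 - 3 + 1 = 3
  Position 0: "ste"
  Position 1: "tea"
  Position 2: "eal"
Trigrams = "ste", "tea", "eal"


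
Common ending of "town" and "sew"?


Word 1: "town"
Word 2: "sew"
Comparing from end:
  Pos -1: 'n' != 'w' (stop)
LCS = "" (length 0)


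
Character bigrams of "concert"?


Word: "concert" (length 7)
Number of bigrams = 7 - 2 + 1 = 6
  Position 0: "co"
  Position 1: "on"
  Position 2: "nc"
  Position 3: "ce"
  Position 4: "er"
  Position 5: "rt"
Bigrams = "co", "on", "nc", "ce", "er", "rt"


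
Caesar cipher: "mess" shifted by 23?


Word: "mess"
Shift: 23
Each letter → (letter + shift) mod 26:
  'm' (12) + 23 = 9 → 'j'
  'e' (4) + 23 = 1 → 'b'
  's' (18) + 23 = 15 → 'p'
  's' (18) + 23 = 15 → 'p'
Result = "jbpp"


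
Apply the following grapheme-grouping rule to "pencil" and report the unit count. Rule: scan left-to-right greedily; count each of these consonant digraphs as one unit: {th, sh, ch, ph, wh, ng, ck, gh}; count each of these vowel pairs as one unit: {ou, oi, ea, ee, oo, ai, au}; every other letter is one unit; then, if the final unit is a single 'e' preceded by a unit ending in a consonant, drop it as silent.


Word: "pencil" (6 letters)
Left-to-right scan:
  [1] 'p' (letter)
  [2] 'e' (letter)
  [3] 'n' (letter)
  [4] 'c' (letter)
  [5] 'i' (letter)
  [6] 'l' (letter)
Units from scan: 6
Sound units = 6 units


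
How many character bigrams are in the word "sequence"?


Word: "sequence" (length 8)
Number of 2-grams = length - 2 + 1 = 8 - 2 + 1
= 7


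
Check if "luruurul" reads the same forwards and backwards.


Word: "luruurul"
Reversed: "luruurul"
Forward == Backward? luruurul == luruurul
Palindrome = Yes


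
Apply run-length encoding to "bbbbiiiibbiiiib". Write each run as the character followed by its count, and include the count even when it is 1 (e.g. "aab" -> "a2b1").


String: "bbbbiiiibbiiiib"
Scanning for consecutive runs:
  'b' x 4
  'i' x 4
  'b' x 2
  'i' x 4
  'b' x 1
RLE = "b4i4b2i4b1"


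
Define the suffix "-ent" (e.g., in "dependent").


Suffix: -ent
Example: dependent (depend + -ent)
Meaning = one who / that which


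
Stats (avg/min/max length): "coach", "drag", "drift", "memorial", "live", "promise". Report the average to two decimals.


Lengths: "coach"=5, "drag"=4, "drift"=5, "memorial"=8, "live"=4, "promise"=7
Sum = 33, Count = 6
Average = 33/6 = 5.50
= avg=5.50, min=4, max=8


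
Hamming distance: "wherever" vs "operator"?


Comparing character by character (same length = 8):
  Pos 0: 'w' vs 'o' !=
  Pos 1: 'h' vs 'p' !=
  Pos 2: 'e' vs 'e' =
  Pos 3: 'r' vs 'r' =
  Pos 4: 'e' vs 'a' !=
  Pos 5: 'v' vs 't' !=
  Pos 6: 'e' vs 'o' !=
  Pos 7: 'r' vs 'r' =
Hamming distance = 5


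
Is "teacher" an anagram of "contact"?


Word 1: "contact" → sorted: accnott
Word 2: "teacher" → sorted: aceehrt
Same letters? accnott != aceehrt
Anagram = No


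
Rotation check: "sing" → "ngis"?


Word: "sing", Candidate: "ngis"
Method: check if candidate is substring of word+word
"singsing" contains "ngis"? No
Is rotation = No


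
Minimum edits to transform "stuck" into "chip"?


Word 1: "stuck" (length 5)
Word 2: "chip" (length 4)
One optimal edit sequence (insert/delete/substitute each cost 1):
  1. delete 's'  (+1)
  2. substitute 't' -> 'c'  (+1)
  3. substitute 'u' -> 'h'  (+1)
  4. substitute 'c' -> 'i'  (+1)
  5. substitute 'k' -> 'p'  (+1)
Total edit operations: 5
Edit distance = 5


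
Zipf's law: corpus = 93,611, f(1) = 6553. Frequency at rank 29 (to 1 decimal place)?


Zipf's law: f(r) = f(1) / r
f(1) = 6553
f(29) = 6553 / 29
= 226.0 occurrences


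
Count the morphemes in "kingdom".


Word: "kingdom"
Morphemes: king / -dom
Each morpheme carries meaning
= 2 morphemes


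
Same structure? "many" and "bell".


Pattern of "many": [0, 1, 2, 3]
Pattern of "bell": [0, 1, 2, 2]
Patterns do not match
Same pattern = No


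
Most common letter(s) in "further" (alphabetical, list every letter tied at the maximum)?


Word: "further"
Letter counts:
  'e': 1
  'f': 1
  'h': 1
  'r': 2
  't': 1
  'u': 1
Maximum count = 2
Most frequent = 'r' (2 times each)


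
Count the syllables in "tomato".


Word: "tomato"
Syllable breakdown: to | ma | to
Counting: 3 parts
= 3 syllables


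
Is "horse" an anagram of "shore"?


Word 1: "shore" → sorted: ehors
Word 2: "horse" → sorted: ehors
Same letters? ehors == ehors
Anagram = Yes


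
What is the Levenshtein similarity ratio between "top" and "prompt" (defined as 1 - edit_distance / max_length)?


Word 1: "top" (length 3)
Word 2: "prompt" (length 6)
One optimal edit sequence:
  1. insert 'p'  (+1)
  2. substitute 't' -> 'r'  (+1)
  3. keep 'o'
  4. insert 'm'  (+1)
  5. keep 'p'
  6. insert 't'  (+1)
Edit distance = 4
Max length = max(3, 6) = 6
Similarity = 1 - 4/6
= 0.3333


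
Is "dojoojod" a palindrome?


Word: "dojoojod"
Reversed: "dojoojod"
Forward == Backward? dojoojod == dojoojod
Palindrome = Yes


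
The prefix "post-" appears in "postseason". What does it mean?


Prefix: post-
Example: postseason (post- + season)
Meaning = after


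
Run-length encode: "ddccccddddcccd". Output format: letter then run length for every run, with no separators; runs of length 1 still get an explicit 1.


String: "ddccccddddcccd"
Scanning for consecutive runs:
  'd' x 2
  'c' x 4
  'd' x 4
  'c' x 3
  'd' x 1
RLE = "d2c4d4c3d1"


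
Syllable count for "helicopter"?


Word: "helicopter"
Syllable breakdown: hel / i / cop / ter
Counting: 4 parts
= 4 syllables


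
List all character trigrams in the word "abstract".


Word: "abstract" (length 8)
Number of trigrams = 8 - 3 + 1 = 6
  Position 0: "abs"
  Position 1: "bst"
  Position 2: "str"
  Position 3: "tra"
  Position 4: "rac"
  Position 5: "act"
Trigrams = "abs", "bst", "str", "tra", "rac", "act"


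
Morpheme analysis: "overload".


Word: "overload"
Morphemes: over- / load
Each morpheme carries meaning
= 2 morphemes


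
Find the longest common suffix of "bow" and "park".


Word 1: "bow"
Word 2: "park"
Comparing from end:
  Pos -1: 'w' != 'k' (stop)
LCS = "" (length 0)


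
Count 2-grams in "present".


Word: "present" (length 7)
Number of 2-grams = length - 2 + 1 = 7 - 2 + 1
= 6


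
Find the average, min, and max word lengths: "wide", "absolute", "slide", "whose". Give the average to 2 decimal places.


Lengths: "wide"=4, "absolute"=8, "slide"=5, "whose"=5
Sum = 22, Count = 4
Average = 22/4 = 5.50
= avg=5.50, min=4, max=8


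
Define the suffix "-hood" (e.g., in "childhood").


Suffix: -hood
Example: childhood (child + -hood)
Meaning = state / condition


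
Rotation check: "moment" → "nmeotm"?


Word: "moment", Candidate: "nmeotm"
Method: check if candidate is substring of word+word
"momentmoment" contains "nmeotm"? No
Is rotation = No


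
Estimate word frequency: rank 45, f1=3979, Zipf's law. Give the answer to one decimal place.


Zipf's law: f(r) = f(1) / r
f(1) = 3979
f(45) = 3979 / 45
= 88.4 occurrences


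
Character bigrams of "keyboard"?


Word: "keyboard" (length 8)
Number of bigrams = 8 - 2 + 1 = 7
  Position 0: "ke"
  Position 1: "ey"
  Position 2: "yb"
  Position 3: "bo"
  Position 4: "oa"
  Position 5: "ar"
  Position 6: "rd"
Bigrams = "ke", "ey", "yb", "bo", "oa", "ar", "rd"


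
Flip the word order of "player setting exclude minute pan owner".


Original: "player setting exclude minute pan owner"
Words (1..n): player | setting | exclude | minute | pan | owner
Reversed (n..1): owner | pan | minute | exclude | setting | player
Result = "owner pan minute exclude setting player"


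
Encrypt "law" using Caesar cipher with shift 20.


Word: "law"
Shift: 20
Each letter → (letter + shift) mod 26:
  'l' (11) + 20 = 5 → 'f'
  'a' (0) + 20 = 20 → 'u'
  'w' (22) + 20 = 16 → 'q'
Result = "fuq"


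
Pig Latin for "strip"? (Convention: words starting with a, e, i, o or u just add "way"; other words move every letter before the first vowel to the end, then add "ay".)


Word: "strip"
Starts with consonant(s) → move to end, add 'ay'
Consonant cluster: "str"
Pig Latin = "ipstray"


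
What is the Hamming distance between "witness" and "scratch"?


Comparing character by character (same length = 7):
  Pos 0: 'w' vs 's' !=
  Pos 1: 'i' vs 'c' !=
  Pos 2: 't' vs 'r' !=
  Pos 3: 'n' vs 'a' !=
  Pos 4: 'e' vs 't' !=
  Pos 5: 's' vs 'c' !=
  Pos 6: 's' vs 'h' !=
Hamming distance = 7


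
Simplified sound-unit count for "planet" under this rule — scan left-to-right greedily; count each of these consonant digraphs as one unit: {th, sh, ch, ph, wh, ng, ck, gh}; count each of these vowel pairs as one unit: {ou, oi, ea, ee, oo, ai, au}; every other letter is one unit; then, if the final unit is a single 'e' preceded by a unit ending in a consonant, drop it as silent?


Word: "planet" (6 letters)
Left-to-right scan:
  [1] 'p' (letter)
  [2] 'l' (letter)
  [3] 'a' (letter)
  [4] 'n' (letter)
  [5] 'e' (letter)
  [6] 't' (letter)
Units from scan: 6
Sound units = 6 units


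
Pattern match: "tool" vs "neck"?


Pattern of "tool": [0, 1, 1, 2]
Pattern of "neck": [0, 1, 2, 3]
Patterns do not match
Same pattern = No


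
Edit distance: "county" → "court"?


Word 1: "county" (length 6)
Word 2: "court" (length 5)
One optimal edit sequence (insert/delete/substitute each cost 1):
  1. keep 'c'
  2. keep 'o'
  3. keep 'u'
  4. substitute 'n' -> 'r'  (+1)
  5. keep 't'
  6. delete 'y'  (+1)
Total edit operations: 2
Edit distance = 2
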